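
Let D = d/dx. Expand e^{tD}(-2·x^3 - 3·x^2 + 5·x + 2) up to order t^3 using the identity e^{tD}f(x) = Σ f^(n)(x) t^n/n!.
- 2 t^{3} - t^{2} \left(6 x + 3\right) - t \left(6 x^{2} + 6 x - 5\right) - 2 x^{3} - 3 x^{2} + 5 x + 2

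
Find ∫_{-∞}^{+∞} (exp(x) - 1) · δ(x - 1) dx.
-1 + e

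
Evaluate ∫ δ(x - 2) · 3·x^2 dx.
12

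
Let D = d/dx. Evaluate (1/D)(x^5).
\frac{x^{6}}{6}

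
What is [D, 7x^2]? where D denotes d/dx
14 x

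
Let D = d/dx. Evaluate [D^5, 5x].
25D^{4}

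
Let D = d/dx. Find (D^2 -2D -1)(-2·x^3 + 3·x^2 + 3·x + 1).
2 x^{3} + 9 x^{2} - 27 x - 1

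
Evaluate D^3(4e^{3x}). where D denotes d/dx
108 e^{3 x}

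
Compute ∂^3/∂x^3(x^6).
120 x^{3}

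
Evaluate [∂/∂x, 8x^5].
40 x^{4}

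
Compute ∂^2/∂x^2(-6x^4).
- 72 x^{2}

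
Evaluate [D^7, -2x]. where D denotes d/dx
-14D^{6}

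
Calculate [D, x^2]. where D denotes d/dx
2 x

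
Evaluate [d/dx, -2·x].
-2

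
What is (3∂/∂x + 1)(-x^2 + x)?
- x^{2} - 5 x + 3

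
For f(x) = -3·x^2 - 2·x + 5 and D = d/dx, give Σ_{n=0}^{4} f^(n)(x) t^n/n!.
- 3 t^{2} - 2 t \left(3 x + 1\right) - 3 x^{2} - 2 x + 5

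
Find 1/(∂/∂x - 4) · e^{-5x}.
- \frac{e^{- 5 x}}{9}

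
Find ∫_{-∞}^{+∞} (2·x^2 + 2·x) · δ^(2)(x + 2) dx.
4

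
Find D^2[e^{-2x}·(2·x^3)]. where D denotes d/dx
4 x \left(2 x^{2} - 6 x + 3\right) e^{- 2 x}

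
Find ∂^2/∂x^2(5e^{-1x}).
5 e^{- x}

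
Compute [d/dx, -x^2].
- 2 x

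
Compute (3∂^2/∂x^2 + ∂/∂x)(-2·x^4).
8 x^{2} \left(- x - 9\right)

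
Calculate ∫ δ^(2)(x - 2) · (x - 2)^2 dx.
2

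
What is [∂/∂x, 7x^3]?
21 x^{2}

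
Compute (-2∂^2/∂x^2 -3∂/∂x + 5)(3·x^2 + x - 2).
15 x^{2} - 13 x - 25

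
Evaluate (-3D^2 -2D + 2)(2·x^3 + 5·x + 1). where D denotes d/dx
4 x^{3} - 12 x^{2} - 26 x - 8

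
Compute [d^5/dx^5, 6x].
30\frac{d^{4}}{dx^{4}}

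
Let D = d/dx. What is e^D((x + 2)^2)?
x^{2} + 6 x + 9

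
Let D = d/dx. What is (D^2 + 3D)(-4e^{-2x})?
8 e^{- 2 x}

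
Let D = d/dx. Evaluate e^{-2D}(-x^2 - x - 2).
- x^{2} + 3 x - 4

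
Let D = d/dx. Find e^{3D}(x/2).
\frac{x}{2} + \frac{3}{2}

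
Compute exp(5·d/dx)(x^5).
x^{5} + 25 x^{4} + 250 x^{3} + 1250 x^{2} + 3125 x + 3125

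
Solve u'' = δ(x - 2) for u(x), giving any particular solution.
\frac{|x - 2|}{2}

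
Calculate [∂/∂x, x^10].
10 x^{9}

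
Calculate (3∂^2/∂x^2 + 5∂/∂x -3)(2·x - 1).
13 - 6 x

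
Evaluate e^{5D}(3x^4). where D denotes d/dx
3 x^{4} + 60 x^{3} + 450 x^{2} + 1500 x + 1875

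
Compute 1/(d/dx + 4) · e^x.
\frac{e^{x}}{5}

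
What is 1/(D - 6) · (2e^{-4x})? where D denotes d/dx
- \frac{e^{- 4 x}}{5}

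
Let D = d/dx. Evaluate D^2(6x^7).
252 x^{5}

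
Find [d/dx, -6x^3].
- 18 x^{2}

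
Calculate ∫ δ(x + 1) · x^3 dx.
-1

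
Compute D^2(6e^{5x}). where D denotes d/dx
150 e^{5 x}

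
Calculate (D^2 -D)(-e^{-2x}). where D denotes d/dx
- 6 e^{- 2 x}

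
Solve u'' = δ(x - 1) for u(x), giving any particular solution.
\frac{|x - 1|}{2}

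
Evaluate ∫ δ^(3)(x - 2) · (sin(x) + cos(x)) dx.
- \sin{\left(2 \right)} + \cos{\left(2 \right)}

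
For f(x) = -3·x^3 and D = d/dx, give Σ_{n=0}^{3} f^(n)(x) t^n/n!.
- 3 t^{3} - 9 t^{2} x - 9 t x^{2} - 3 x^{3}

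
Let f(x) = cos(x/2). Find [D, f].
- \frac{\sin{\left(\frac{x}{2} \right)}}{2}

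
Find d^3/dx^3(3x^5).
180 x^{2}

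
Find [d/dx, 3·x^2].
6 x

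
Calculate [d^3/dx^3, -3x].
-9\frac{d^{2}}{dx^{2}}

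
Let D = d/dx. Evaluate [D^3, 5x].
15D^{2}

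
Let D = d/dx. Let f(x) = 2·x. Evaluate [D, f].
2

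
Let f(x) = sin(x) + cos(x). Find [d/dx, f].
- \sin{\left(x \right)} + \cos{\left(x \right)}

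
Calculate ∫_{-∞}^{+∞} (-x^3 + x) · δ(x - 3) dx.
-24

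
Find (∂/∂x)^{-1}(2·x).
x^{2}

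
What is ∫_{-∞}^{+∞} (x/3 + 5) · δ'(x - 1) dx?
- \frac{1}{3}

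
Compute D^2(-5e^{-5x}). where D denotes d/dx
- 125 e^{- 5 x}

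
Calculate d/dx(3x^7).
21 x^{6}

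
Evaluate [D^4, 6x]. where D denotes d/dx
24D^{3}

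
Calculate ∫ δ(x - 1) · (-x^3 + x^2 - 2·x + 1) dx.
-1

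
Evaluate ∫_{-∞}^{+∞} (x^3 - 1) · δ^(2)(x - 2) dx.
12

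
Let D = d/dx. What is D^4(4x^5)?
480 x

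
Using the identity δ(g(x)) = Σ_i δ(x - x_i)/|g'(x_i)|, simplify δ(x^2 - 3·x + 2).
\frac{\delta(x - 1) + \delta(x - 2)}{1}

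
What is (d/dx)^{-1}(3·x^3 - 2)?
\frac{3 x^{4}}{4} - 2 x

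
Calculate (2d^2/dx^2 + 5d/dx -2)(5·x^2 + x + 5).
- 10 x^{2} + 48 x + 15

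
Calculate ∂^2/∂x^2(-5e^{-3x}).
- 45 e^{- 3 x}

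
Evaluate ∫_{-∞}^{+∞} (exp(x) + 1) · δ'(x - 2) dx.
- e^{2}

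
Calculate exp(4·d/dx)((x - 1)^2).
x^{2} + 6 x + 9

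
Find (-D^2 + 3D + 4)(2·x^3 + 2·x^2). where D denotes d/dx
8 x^{3} + 26 x^{2} - 4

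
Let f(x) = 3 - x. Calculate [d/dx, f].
-1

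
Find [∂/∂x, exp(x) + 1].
e^{x}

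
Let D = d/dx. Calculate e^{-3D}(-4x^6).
- 4 x^{6} + 72 x^{5} - 540 x^{4} + 2160 x^{3} - 4860 x^{2} + 5832 x - 2916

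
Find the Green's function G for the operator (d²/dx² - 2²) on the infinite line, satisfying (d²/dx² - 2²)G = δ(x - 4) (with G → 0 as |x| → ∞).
-\frac{e^{-2|x - 4|}}{4}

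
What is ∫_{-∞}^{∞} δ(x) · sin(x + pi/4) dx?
\frac{\sqrt{2}}{2}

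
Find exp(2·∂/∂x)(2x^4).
2 x^{4} + 16 x^{3} + 48 x^{2} + 64 x + 32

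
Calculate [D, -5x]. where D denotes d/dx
-5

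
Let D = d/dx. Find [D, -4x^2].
- 8 x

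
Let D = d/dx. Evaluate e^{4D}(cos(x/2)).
\cos{\left(\frac{x}{2} + 2 \right)}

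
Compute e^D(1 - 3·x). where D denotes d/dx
- 3 x - 2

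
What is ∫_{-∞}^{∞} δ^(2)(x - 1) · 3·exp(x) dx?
3 e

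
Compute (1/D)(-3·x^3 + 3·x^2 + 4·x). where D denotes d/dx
- \frac{3 x^{4}}{4} + x^{3} + 2 x^{2}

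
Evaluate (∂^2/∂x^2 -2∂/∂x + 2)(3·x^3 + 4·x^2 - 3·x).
6 x^{3} - 10 x^{2} - 4 x + 14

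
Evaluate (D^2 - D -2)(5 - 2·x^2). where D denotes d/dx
4 x^{2} + 4 x - 14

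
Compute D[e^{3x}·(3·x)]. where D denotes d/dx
\left(9 x + 3\right) e^{3 x}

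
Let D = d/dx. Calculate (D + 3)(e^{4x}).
7 e^{4 x}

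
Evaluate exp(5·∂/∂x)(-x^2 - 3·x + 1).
- x^{2} - 13 x - 39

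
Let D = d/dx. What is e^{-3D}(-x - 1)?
2 - x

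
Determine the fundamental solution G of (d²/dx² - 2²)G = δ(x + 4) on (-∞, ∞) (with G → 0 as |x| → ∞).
-\frac{e^{-2|x + 4|}}{4}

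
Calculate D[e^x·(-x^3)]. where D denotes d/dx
x^{2} \left(- x - 3\right) e^{x}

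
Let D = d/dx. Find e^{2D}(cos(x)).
\cos{\left(x + 2 \right)}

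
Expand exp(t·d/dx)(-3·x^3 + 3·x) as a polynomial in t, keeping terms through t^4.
- 3 t^{3} - 9 t^{2} x - 3 t \left(3 x^{2} - 1\right) - 3 x^{3} + 3 x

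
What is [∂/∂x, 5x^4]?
20 x^{3}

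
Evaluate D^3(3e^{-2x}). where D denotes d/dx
- 24 e^{- 2 x}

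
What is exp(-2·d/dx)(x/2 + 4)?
\frac{x}{2} + 3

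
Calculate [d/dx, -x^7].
- 7 x^{6}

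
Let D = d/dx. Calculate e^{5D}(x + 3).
x + 8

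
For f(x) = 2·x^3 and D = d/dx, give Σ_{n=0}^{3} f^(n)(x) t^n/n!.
2 t^{3} + 6 t^{2} x + 6 t x^{2} + 2 x^{3}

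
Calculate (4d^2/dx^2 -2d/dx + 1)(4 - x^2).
- x^{2} + 4 x - 4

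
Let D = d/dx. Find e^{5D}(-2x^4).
- 2 x^{4} - 40 x^{3} - 300 x^{2} - 1000 x - 1250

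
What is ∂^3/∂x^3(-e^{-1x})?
e^{- x}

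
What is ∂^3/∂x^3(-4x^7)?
- 840 x^{4}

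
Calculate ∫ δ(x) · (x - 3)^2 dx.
9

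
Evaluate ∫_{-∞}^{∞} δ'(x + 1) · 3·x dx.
-3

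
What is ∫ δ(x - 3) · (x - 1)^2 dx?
4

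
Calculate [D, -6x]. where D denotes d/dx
-6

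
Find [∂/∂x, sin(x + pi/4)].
\cos{\left(x + \frac{\pi}{4} \right)}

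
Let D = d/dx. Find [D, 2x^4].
8 x^{3}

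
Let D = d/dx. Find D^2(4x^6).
120 x^{4}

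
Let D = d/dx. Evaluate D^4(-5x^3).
0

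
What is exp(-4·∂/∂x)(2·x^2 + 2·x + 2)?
2 x^{2} - 14 x + 26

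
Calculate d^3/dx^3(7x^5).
420 x^{2}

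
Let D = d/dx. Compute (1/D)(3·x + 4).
\frac{3 x^{2}}{2} + 4 x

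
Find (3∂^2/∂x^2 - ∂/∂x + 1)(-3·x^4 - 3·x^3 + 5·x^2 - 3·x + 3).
- 3 x^{4} + 9 x^{3} - 94 x^{2} - 67 x + 36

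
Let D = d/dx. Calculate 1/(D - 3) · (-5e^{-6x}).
\frac{5 e^{- 6 x}}{9}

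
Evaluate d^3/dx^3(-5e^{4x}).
- 320 e^{4 x}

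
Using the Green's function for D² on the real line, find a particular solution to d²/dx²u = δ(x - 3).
\frac{|x - 3|}{2}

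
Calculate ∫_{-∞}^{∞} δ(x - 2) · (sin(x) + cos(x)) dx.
\cos{\left(2 \right)} + \sin{\left(2 \right)}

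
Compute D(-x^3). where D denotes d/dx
- 3 x^{2}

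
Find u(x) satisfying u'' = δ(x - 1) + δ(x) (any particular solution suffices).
\frac{|x - 1|}{2} + \frac{|x|}{2}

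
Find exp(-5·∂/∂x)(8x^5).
8 x^{5} - 200 x^{4} + 2000 x^{3} - 10000 x^{2} + 25000 x - 25000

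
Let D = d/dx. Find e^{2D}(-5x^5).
- 5 x^{5} - 50 x^{4} - 200 x^{3} - 400 x^{2} - 400 x - 160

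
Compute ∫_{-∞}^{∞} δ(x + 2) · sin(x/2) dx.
- \sin{\left(1 \right)}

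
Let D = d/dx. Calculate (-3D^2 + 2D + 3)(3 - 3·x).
3 - 9 x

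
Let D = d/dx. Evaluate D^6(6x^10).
907200 x^{4}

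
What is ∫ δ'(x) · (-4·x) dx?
4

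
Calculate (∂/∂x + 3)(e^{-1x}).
2 e^{- x}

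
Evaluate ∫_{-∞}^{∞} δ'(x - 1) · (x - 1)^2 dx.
0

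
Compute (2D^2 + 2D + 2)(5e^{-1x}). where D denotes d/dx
10 e^{- x}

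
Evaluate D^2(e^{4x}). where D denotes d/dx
16 e^{4 x}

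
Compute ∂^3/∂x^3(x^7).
210 x^{4}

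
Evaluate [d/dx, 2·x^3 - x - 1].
6 x^{2} - 1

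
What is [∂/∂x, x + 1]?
1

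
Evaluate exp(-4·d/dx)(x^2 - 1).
x^{2} - 8 x + 15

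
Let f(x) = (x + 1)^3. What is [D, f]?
3 \left(x + 1\right)^{2}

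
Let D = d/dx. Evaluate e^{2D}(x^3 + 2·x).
x^{3} + 6 x^{2} + 14 x + 12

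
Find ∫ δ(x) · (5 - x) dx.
5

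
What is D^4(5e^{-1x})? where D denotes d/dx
5 e^{- x}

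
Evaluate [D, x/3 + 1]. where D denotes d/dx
\frac{1}{3}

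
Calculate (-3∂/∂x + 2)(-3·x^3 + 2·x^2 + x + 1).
- 6 x^{3} + 31 x^{2} - 10 x - 1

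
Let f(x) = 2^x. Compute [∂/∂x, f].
2^{x} \log{\left(2 \right)}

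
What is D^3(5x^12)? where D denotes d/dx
6600 x^{9}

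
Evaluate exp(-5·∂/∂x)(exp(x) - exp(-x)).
- e^{5 - x} + e^{x - 5}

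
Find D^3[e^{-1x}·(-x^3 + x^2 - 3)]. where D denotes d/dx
\left(x^{3} - 10 x^{2} + 24 x - 9\right) e^{- x}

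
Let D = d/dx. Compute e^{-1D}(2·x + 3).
2 x + 1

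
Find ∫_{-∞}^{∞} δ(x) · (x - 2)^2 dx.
4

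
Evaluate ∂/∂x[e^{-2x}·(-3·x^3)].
x^{2} \left(6 x - 9\right) e^{- 2 x}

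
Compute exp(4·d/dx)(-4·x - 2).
- 4 x - 18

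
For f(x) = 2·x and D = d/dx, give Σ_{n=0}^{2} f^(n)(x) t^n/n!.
2 t + 2 x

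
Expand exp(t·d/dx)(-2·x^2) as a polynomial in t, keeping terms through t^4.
- 2 t^{2} - 4 t x - 2 x^{2}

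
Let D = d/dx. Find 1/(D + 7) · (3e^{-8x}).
- 3 e^{- 8 x}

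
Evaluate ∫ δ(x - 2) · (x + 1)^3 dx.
27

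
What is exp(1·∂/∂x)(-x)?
- x - 1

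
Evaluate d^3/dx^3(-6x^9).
- 3024 x^{6}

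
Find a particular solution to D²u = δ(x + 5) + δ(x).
\frac{|x + 5|}{2} + \frac{|x|}{2}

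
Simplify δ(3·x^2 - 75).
\frac{\delta(x - 5) + \delta(x + 5)}{30}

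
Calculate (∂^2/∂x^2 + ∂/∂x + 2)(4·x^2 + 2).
8 x^{2} + 8 x + 12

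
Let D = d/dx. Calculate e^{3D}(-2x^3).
- 2 x^{3} - 18 x^{2} - 54 x - 54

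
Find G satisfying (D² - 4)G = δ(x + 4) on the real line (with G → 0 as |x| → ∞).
-\frac{e^{-2|x + 4|}}{4}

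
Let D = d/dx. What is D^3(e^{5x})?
125 e^{5 x}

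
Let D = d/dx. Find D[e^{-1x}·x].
\left(1 - x\right) e^{- x}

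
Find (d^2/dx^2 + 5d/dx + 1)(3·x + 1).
3 x + 16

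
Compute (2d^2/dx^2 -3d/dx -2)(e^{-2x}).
12 e^{- 2 x}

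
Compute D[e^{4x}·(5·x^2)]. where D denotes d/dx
10 x \left(2 x + 1\right) e^{4 x}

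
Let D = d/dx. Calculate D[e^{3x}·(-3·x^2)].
3 x \left(- 3 x - 2\right) e^{3 x}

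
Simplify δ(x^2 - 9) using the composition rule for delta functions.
\frac{\delta(x - 3) + \delta(x + 3)}{6}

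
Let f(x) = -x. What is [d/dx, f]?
-1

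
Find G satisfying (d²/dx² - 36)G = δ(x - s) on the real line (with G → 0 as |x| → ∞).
-\frac{e^{-6|x-s|}}{12}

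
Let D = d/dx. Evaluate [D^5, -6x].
-30D^{4}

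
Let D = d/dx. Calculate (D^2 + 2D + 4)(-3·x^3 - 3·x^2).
- 12 x^{3} - 30 x^{2} - 30 x - 6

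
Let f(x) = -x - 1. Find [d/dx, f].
-1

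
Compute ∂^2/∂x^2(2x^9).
144 x^{7}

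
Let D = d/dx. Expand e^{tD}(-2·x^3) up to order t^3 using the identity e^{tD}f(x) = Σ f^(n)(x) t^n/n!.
- 2 t^{3} - 6 t^{2} x - 6 t x^{2} - 2 x^{3}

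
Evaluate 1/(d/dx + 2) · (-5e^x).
- \frac{5 e^{x}}{3}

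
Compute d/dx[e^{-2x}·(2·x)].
2 \left(1 - 2 x\right) e^{- 2 x}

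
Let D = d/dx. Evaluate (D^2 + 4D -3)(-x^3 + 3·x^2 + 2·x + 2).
3 x^{3} - 21 x^{2} + 12 x + 8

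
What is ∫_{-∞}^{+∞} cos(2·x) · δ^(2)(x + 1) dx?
- 4 \cos{\left(2 \right)}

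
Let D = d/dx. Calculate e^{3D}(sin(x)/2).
\frac{\sin{\left(x + 3 \right)}}{2}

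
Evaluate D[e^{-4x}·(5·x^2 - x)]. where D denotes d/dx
\left(- 20 x^{2} + 14 x - 1\right) e^{- 4 x}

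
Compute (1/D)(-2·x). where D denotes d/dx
- x^{2}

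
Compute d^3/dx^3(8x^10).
5760 x^{7}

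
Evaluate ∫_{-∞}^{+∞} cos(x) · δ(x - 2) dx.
\cos{\left(2 \right)}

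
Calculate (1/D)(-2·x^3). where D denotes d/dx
- \frac{x^{4}}{2}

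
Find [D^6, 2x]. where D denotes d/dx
12D^{5}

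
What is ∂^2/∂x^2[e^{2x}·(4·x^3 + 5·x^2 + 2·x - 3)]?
\left(16 x^{3} + 68 x^{2} + 72 x + 6\right) e^{2 x}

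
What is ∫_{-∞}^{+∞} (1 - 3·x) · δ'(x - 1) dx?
3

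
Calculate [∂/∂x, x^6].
6 x^{5}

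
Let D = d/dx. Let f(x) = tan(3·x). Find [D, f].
\frac{3}{\cos^{2}{\left(3 x \right)}}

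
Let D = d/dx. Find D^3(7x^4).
168 x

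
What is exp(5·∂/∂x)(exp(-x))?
e^{- x - 5}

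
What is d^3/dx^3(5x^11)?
4950 x^{8}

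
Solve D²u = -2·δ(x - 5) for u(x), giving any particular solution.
-|x - 5|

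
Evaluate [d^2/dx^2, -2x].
-4\frac{d}{dx}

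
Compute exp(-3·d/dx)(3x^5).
3 x^{5} - 45 x^{4} + 270 x^{3} - 810 x^{2} + 1215 x - 729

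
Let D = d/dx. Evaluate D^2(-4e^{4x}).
- 64 e^{4 x}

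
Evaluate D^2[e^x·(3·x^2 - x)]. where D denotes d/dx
\left(3 x^{2} + 11 x + 4\right) e^{x}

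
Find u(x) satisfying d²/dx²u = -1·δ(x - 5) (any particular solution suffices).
-\frac{|x - 5|}{2}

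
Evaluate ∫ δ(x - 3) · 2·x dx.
6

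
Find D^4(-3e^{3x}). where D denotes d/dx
- 243 e^{3 x}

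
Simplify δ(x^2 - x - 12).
\frac{\delta(x - 4) + \delta(x + 3)}{7}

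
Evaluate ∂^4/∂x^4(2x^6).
720 x^{2}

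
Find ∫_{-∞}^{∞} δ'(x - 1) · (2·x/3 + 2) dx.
- \frac{2}{3}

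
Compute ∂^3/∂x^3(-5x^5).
- 300 x^{2}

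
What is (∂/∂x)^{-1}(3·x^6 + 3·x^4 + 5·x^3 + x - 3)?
\frac{3 x^{7}}{7} + \frac{3 x^{5}}{5} + \frac{5 x^{4}}{4} + \frac{x^{2}}{2} - 3 x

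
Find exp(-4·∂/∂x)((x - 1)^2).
x^{2} - 10 x + 25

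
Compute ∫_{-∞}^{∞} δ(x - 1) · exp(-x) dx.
e^{-1}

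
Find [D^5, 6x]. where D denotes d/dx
30D^{4}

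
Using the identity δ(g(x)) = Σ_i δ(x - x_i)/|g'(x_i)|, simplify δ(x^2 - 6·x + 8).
\frac{\delta(x - 2) + \delta(x - 4)}{2}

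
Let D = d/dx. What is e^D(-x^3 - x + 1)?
- x^{3} - 3 x^{2} - 4 x - 1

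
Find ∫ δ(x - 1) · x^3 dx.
1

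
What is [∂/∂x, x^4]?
4 x^{3}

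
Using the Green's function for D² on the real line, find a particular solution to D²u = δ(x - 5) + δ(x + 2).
\frac{|x - 5|}{2} + \frac{|x + 2|}{2}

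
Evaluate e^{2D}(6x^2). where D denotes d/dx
6 x^{2} + 24 x + 24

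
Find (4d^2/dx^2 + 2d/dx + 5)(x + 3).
5 x + 17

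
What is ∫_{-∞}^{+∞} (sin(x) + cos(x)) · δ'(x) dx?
-1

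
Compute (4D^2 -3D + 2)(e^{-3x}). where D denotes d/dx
47 e^{- 3 x}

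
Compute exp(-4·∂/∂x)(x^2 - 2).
x^{2} - 8 x + 14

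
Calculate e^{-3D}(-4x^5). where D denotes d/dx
- 4 x^{5} + 60 x^{4} - 360 x^{3} + 1080 x^{2} - 1620 x + 972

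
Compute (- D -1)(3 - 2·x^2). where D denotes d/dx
2 x^{2} + 4 x - 3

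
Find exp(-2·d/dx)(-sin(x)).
- \sin{\left(x - 2 \right)}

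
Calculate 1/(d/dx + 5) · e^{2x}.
\frac{e^{2 x}}{7}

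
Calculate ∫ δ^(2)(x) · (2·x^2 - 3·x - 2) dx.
4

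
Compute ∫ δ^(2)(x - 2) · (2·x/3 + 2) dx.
0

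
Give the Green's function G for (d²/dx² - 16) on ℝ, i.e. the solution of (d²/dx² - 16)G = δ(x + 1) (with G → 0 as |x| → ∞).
-\frac{e^{-4|x + 1|}}{8}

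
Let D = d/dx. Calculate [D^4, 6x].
24D^{3}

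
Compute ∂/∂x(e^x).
e^{x}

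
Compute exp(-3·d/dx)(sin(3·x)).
\sin{\left(3 x - 9 \right)}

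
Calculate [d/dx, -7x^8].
- 56 x^{7}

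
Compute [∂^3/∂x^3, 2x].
6\frac{d^{2}}{dx^{2}}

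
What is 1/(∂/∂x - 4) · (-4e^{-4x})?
\frac{e^{- 4 x}}{2}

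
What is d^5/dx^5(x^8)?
6720 x^{3}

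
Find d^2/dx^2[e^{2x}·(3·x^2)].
\left(12 x^{2} + 24 x + 6\right) e^{2 x}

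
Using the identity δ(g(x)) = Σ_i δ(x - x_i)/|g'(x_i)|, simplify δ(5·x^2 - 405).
\frac{\delta(x - 9) + \delta(x + 9)}{90}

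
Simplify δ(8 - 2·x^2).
\frac{\delta(x - 2) + \delta(x + 2)}{8}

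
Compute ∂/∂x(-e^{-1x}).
e^{- x}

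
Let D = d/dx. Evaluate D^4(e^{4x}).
256 e^{4 x}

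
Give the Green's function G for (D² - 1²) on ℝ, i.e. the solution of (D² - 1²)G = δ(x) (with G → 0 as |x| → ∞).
-\frac{e^{-|x|}}{2}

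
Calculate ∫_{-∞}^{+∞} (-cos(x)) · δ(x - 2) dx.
- \cos{\left(2 \right)}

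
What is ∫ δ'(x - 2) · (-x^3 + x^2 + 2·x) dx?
6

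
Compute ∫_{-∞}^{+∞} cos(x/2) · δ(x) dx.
1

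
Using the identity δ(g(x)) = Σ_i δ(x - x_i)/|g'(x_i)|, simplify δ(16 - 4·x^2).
\frac{\delta(x - 2) + \delta(x + 2)}{16}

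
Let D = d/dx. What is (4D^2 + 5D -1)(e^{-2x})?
5 e^{- 2 x}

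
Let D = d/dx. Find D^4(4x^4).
96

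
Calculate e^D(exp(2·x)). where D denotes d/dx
e^{2 x + 2}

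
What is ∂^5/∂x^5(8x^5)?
960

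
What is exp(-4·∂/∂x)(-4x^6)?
- 4 x^{6} + 96 x^{5} - 960 x^{4} + 5120 x^{3} - 15360 x^{2} + 24576 x - 16384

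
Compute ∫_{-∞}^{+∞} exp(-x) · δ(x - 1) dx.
e^{-1}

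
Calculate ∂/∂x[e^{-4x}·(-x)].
\left(4 x - 1\right) e^{- 4 x}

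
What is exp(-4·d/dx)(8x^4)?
8 x^{4} - 128 x^{3} + 768 x^{2} - 2048 x + 2048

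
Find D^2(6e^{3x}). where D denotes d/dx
54 e^{3 x}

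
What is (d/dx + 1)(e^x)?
2 e^{x}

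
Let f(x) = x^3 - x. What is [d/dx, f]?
3 x^{2} - 1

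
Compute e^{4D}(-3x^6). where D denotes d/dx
- 3 x^{6} - 72 x^{5} - 720 x^{4} - 3840 x^{3} - 11520 x^{2} - 18432 x - 12288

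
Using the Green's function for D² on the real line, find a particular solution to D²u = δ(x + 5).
\frac{|x + 5|}{2}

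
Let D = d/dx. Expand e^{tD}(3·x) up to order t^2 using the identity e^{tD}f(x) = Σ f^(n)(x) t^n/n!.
3 t + 3 x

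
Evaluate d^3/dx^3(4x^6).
480 x^{3}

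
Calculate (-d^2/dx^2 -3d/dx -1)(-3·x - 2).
3 x + 11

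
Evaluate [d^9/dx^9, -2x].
-18\frac{d^{8}}{dx^{8}}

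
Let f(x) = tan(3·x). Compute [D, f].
\frac{3}{\cos^{2}{\left(3 x \right)}}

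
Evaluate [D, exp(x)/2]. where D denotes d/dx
\frac{e^{x}}{2}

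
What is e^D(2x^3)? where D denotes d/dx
2 x^{3} + 6 x^{2} + 6 x + 2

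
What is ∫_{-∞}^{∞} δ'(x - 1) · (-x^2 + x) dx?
1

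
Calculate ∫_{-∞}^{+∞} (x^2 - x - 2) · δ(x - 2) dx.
0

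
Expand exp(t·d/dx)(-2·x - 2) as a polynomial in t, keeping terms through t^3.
- 2 t - 2 x - 2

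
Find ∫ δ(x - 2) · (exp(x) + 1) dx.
1 + e^{2}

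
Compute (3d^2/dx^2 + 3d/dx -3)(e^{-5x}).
57 e^{- 5 x}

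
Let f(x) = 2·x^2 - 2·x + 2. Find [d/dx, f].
4 x - 2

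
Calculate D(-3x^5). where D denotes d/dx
- 15 x^{4}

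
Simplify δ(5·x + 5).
\frac{\delta(x + 1)}{5}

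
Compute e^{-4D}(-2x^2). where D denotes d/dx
- 2 x^{2} + 16 x - 32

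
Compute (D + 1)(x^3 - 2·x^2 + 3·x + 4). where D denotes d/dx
x^{3} + x^{2} - x + 7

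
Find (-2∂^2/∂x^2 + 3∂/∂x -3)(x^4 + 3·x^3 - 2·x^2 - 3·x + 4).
- 3 x^{4} + 3 x^{3} + 9 x^{2} - 39 x - 13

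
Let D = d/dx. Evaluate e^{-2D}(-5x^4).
- 5 x^{4} + 40 x^{3} - 120 x^{2} + 160 x - 80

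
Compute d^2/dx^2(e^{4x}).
16 e^{4 x}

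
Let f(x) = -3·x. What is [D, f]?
-3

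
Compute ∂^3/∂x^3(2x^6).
240 x^{3}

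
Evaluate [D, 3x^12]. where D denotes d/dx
36 x^{11}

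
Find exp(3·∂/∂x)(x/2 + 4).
\frac{x}{2} + \frac{11}{2}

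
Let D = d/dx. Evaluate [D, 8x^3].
24 x^{2}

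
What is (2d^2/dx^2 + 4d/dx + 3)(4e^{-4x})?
76 e^{- 4 x}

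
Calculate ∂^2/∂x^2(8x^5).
160 x^{3}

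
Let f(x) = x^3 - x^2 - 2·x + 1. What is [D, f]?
3 x^{2} - 2 x - 2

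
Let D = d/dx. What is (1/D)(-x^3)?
- \frac{x^{4}}{4}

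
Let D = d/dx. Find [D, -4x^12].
- 48 x^{11}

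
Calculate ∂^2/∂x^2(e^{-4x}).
16 e^{- 4 x}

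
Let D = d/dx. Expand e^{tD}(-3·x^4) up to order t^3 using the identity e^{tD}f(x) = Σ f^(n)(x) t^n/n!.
3 x \left(- 4 t^{3} - 6 t^{2} x - 4 t x^{2} - x^{3}\right)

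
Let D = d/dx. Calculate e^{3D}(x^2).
x^{2} + 6 x + 9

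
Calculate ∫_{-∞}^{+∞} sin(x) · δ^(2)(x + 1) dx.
\sin{\left(1 \right)}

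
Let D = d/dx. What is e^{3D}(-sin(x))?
- \sin{\left(x + 3 \right)}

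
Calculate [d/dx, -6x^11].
- 66 x^{10}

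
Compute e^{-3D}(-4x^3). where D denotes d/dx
- 4 x^{3} + 36 x^{2} - 108 x + 108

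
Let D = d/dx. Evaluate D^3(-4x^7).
- 840 x^{4}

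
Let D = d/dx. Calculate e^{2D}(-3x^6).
- 3 x^{6} - 36 x^{5} - 180 x^{4} - 480 x^{3} - 720 x^{2} - 576 x - 192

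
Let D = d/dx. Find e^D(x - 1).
x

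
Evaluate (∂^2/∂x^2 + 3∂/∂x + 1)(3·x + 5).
3 x + 14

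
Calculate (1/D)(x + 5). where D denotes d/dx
\frac{x^{2}}{2} + 5 x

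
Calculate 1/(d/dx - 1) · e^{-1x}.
- \frac{e^{- x}}{2}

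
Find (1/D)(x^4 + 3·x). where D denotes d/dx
\frac{x^{5}}{5} + \frac{3 x^{2}}{2}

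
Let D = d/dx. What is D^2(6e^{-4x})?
96 e^{- 4 x}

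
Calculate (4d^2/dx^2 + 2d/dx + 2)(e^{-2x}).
14 e^{- 2 x}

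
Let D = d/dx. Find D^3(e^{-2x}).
- 8 e^{- 2 x}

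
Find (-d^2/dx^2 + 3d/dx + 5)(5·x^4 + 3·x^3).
x \left(25 x^{3} + 75 x^{2} - 33 x - 18\right)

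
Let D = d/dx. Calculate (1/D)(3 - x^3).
- \frac{x^{4}}{4} + 3 x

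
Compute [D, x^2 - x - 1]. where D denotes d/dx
2 x - 1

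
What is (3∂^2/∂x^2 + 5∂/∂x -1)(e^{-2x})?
e^{- 2 x}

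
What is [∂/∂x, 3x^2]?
6 x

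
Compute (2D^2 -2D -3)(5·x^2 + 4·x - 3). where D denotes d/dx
- 15 x^{2} - 32 x + 21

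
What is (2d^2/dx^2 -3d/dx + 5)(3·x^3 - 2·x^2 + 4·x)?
15 x^{3} - 37 x^{2} + 68 x - 20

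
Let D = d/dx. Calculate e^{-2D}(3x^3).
3 x^{3} - 18 x^{2} + 36 x - 24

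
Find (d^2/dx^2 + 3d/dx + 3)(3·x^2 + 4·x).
9 x^{2} + 30 x + 18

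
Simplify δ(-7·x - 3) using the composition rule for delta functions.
\frac{\delta(x + 3/7)}{7}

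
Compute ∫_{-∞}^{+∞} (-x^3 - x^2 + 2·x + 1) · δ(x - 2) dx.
-7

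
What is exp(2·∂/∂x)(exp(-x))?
e^{- x - 2}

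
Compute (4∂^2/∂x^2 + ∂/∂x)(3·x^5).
15 x^{3} \left(x + 16\right)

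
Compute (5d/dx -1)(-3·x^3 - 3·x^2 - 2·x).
3 x^{3} - 42 x^{2} - 28 x - 10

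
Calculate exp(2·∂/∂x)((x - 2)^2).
x^{2}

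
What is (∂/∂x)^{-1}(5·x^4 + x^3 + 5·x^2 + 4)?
x^{5} + \frac{x^{4}}{4} + \frac{5 x^{3}}{3} + 4 x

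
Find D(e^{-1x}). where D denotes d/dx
- e^{- x}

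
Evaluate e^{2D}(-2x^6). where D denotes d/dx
- 2 x^{6} - 24 x^{5} - 120 x^{4} - 320 x^{3} - 480 x^{2} - 384 x - 128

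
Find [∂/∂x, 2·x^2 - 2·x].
4 x - 2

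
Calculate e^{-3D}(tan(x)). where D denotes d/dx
\tan{\left(x - 3 \right)}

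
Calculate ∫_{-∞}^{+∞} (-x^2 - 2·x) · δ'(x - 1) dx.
4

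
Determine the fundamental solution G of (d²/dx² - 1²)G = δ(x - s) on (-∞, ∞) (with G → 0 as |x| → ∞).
-\frac{e^{-|x-s|}}{2}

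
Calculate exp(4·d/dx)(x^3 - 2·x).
x^{3} + 12 x^{2} + 46 x + 56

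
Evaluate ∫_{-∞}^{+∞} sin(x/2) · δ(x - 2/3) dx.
\sin{\left(\frac{1}{3} \right)}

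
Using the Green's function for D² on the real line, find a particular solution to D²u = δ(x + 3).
\frac{|x + 3|}{2}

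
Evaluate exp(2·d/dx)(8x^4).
8 x^{4} + 64 x^{3} + 192 x^{2} + 256 x + 128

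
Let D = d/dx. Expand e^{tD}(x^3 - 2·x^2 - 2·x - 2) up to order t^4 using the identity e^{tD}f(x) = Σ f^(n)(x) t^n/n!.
t^{3} + t^{2} \left(3 x - 2\right) - t \left(- 3 x^{2} + 4 x + 2\right) + x^{3} - 2 x^{2} - 2 x - 2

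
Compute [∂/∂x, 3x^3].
9 x^{2}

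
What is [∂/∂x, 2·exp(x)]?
2 e^{x}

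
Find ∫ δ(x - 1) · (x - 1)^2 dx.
0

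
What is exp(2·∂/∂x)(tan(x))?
\tan{\left(x + 2 \right)}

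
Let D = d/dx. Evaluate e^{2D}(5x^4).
5 x^{4} + 40 x^{3} + 120 x^{2} + 160 x + 80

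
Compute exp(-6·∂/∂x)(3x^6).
3 x^{6} - 108 x^{5} + 1620 x^{4} - 12960 x^{3} + 58320 x^{2} - 139968 x + 139968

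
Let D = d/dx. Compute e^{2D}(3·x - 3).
3 x + 3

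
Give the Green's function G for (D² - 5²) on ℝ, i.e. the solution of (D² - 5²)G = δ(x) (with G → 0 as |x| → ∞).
-\frac{e^{-5|x|}}{10}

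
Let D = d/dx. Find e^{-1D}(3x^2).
3 x^{2} - 6 x + 3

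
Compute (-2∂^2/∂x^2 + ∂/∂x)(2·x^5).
10 x^{3} \left(x - 8\right)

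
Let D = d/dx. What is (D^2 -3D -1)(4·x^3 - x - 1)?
- 4 x^{3} - 36 x^{2} + 25 x + 4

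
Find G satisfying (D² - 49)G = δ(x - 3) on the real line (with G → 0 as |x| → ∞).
-\frac{e^{-7|x - 3|}}{14}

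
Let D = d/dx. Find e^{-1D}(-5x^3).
- 5 x^{3} + 15 x^{2} - 15 x + 5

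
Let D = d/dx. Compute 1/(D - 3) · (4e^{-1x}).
- e^{- x}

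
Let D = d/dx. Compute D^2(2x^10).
180 x^{8}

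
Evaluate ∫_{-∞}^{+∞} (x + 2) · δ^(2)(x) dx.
0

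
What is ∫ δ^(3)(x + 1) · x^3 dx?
-6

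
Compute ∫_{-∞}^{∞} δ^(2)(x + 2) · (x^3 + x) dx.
-12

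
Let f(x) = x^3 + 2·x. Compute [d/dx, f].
3 x^{2} + 2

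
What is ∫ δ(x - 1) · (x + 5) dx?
6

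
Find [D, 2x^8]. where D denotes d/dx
16 x^{7}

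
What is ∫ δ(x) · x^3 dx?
0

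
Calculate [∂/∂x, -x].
-1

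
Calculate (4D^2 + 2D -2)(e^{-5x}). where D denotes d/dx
88 e^{- 5 x}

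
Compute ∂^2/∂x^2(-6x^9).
- 432 x^{7}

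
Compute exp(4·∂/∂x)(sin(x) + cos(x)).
\sqrt{2} \sin{\left(x + \frac{\pi}{4} + 4 \right)}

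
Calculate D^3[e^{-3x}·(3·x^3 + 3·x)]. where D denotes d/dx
9 \left(- 9 x^{3} + 27 x^{2} - 27 x + 11\right) e^{- 3 x}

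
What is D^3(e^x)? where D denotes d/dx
e^{x}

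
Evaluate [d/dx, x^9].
9 x^{8}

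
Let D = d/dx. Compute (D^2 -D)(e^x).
0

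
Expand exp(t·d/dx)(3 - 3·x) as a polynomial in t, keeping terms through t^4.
- 3 t - 3 x + 3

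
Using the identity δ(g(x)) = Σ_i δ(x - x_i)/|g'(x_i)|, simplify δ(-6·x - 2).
\frac{\delta(x + 1/3)}{6}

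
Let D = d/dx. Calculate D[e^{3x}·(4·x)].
\left(12 x + 4\right) e^{3 x}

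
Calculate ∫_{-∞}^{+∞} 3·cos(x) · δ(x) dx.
3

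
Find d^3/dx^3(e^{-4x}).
- 64 e^{- 4 x}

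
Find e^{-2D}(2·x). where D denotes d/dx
2 x - 4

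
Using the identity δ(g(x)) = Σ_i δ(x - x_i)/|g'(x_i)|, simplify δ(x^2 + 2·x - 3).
\frac{\delta(x - 1) + \delta(x + 3)}{4}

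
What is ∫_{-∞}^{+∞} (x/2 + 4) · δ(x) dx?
4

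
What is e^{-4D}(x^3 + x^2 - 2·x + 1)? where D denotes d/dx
x^{3} - 11 x^{2} + 38 x - 39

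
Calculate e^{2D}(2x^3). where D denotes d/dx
2 x^{3} + 12 x^{2} + 24 x + 16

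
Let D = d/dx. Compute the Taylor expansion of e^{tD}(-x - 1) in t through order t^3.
- t - x - 1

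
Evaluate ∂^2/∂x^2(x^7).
42 x^{5}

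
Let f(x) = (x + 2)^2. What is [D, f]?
2 x + 4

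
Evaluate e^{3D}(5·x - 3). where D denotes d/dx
5 x + 12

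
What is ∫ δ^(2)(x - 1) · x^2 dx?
2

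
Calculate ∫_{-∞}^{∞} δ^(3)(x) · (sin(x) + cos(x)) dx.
1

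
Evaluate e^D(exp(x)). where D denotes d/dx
e^{x + 1}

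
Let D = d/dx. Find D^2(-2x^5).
- 40 x^{3}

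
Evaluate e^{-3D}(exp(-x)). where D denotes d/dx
e^{3 - x}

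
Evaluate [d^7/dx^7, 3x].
21\frac{d^{6}}{dx^{6}}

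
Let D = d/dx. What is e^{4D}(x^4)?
x^{4} + 16 x^{3} + 96 x^{2} + 256 x + 256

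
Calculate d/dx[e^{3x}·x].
\left(3 x + 1\right) e^{3 x}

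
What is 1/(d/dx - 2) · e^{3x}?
e^{3 x}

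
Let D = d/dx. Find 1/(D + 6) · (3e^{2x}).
\frac{3 e^{2 x}}{8}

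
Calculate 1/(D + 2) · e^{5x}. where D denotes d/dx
\frac{e^{5 x}}{7}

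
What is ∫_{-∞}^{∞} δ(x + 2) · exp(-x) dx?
e^{2}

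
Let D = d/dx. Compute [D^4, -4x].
-16D^{3}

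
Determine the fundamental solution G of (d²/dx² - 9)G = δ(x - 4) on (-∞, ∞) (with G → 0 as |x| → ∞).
-\frac{e^{-3|x - 4|}}{6}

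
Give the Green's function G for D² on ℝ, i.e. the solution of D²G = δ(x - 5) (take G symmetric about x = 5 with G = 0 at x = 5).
\frac{|x - 5|}{2}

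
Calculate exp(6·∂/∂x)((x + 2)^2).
x^{2} + 16 x + 64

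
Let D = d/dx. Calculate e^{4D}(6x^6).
6 x^{6} + 144 x^{5} + 1440 x^{4} + 7680 x^{3} + 23040 x^{2} + 36864 x + 24576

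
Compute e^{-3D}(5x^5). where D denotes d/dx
5 x^{5} - 75 x^{4} + 450 x^{3} - 1350 x^{2} + 2025 x - 1215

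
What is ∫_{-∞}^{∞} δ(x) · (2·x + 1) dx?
1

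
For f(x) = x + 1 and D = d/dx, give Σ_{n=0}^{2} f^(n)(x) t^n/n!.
t + x + 1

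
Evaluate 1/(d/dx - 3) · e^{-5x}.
- \frac{e^{- 5 x}}{8}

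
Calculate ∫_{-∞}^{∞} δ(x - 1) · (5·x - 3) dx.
2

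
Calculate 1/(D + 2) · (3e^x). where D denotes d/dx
e^{x}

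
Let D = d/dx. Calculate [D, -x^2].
- 2 x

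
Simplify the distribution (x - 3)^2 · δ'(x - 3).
0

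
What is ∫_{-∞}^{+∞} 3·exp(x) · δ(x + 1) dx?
\frac{3}{e}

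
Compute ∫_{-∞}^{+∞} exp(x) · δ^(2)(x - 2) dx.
e^{2}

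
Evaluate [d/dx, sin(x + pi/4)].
\cos{\left(x + \frac{\pi}{4} \right)}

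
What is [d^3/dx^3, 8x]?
24\frac{d^{2}}{dx^{2}}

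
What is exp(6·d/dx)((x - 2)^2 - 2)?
x^{2} + 8 x + 14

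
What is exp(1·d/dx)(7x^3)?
7 x^{3} + 21 x^{2} + 21 x + 7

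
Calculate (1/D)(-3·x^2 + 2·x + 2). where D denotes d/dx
- x^{3} + x^{2} + 2 x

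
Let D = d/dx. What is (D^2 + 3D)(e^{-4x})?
4 e^{- 4 x}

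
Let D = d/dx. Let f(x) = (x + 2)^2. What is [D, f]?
2 x + 4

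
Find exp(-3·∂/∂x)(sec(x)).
\sec{\left(x - 3 \right)}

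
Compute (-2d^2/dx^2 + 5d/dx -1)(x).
5 - x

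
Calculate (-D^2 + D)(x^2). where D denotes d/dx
2 x - 2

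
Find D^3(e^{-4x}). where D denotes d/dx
- 64 e^{- 4 x}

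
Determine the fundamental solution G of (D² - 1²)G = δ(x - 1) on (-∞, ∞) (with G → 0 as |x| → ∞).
-\frac{e^{-|x - 1|}}{2}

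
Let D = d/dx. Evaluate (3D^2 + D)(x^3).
3 x \left(x + 6\right)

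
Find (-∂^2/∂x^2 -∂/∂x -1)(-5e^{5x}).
155 e^{5 x}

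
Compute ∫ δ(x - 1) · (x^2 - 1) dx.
0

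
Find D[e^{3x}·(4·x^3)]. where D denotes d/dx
12 x^{2} \left(x + 1\right) e^{3 x}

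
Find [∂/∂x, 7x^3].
21 x^{2}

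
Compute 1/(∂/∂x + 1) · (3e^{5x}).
\frac{e^{5 x}}{2}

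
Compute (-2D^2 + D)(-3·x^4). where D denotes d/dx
12 x^{2} \left(6 - x\right)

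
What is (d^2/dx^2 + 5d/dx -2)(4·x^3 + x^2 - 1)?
- 8 x^{3} + 58 x^{2} + 34 x + 4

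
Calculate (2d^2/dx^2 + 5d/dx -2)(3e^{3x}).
93 e^{3 x}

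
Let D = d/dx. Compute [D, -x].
-1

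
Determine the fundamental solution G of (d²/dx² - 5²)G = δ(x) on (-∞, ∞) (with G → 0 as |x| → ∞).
-\frac{e^{-5|x|}}{10}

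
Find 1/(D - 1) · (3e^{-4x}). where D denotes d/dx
- \frac{3 e^{- 4 x}}{5}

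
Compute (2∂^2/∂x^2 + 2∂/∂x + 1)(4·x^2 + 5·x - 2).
4 x^{2} + 21 x + 24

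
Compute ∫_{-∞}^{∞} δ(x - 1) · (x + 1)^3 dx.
8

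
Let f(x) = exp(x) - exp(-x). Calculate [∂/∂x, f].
2 \cosh{\left(x \right)}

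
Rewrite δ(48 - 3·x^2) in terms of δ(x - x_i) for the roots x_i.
\frac{\delta(x - 4) + \delta(x + 4)}{24}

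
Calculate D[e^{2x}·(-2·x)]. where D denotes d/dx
\left(- 4 x - 2\right) e^{2 x}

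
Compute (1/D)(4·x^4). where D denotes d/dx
\frac{4 x^{5}}{5}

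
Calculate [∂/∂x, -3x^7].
- 21 x^{6}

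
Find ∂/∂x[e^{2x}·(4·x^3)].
x^{2} \left(8 x + 12\right) e^{2 x}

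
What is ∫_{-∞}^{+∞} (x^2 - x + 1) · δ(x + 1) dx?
3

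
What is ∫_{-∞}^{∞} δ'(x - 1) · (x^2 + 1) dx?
-2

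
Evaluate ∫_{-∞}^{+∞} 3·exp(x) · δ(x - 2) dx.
3 e^{2}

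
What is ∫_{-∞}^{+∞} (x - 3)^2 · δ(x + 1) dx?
16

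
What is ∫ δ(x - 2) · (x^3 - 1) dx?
7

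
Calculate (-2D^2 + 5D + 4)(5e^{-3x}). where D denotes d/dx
- 145 e^{- 3 x}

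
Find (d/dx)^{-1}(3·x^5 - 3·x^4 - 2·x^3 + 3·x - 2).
\frac{x^{6}}{2} - \frac{3 x^{5}}{5} - \frac{x^{4}}{2} + \frac{3 x^{2}}{2} - 2 x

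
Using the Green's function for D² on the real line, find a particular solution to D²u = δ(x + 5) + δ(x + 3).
\frac{|x + 5|}{2} + \frac{|x + 3|}{2}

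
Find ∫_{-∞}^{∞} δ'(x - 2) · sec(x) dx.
- \tan{\left(2 \right)} \sec{\left(2 \right)}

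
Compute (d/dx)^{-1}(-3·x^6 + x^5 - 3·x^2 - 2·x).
- \frac{3 x^{7}}{7} + \frac{x^{6}}{6} - x^{3} - x^{2}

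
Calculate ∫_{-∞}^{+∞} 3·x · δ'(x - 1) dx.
-3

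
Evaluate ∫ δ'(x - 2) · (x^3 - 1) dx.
-12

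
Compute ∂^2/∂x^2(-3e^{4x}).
- 48 e^{4 x}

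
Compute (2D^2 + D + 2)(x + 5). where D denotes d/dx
2 x + 11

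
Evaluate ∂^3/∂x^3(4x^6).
480 x^{3}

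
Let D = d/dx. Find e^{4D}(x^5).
x^{5} + 20 x^{4} + 160 x^{3} + 640 x^{2} + 1280 x + 1024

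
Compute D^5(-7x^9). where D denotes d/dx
- 105840 x^{4}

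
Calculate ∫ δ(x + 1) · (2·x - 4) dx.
-6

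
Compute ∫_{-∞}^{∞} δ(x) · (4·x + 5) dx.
5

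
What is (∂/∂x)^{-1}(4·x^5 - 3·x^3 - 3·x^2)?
\frac{2 x^{6}}{3} - \frac{3 x^{4}}{4} - x^{3}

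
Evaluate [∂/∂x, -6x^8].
- 48 x^{7}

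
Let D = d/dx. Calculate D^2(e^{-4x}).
16 e^{- 4 x}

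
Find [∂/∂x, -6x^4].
- 24 x^{3}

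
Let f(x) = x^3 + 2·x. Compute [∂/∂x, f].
3 x^{2} + 2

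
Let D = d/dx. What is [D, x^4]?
4 x^{3}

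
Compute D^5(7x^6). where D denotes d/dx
5040 x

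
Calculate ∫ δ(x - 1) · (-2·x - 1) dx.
-3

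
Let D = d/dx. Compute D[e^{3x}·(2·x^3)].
6 x^{2} \left(x + 1\right) e^{3 x}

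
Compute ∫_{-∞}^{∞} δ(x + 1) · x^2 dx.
1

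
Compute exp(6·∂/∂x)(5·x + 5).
5 x + 35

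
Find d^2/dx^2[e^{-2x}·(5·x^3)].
10 x \left(2 x^{2} - 6 x + 3\right) e^{- 2 x}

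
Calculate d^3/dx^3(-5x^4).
- 120 x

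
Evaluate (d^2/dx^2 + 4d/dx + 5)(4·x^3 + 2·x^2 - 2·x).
20 x^{3} + 58 x^{2} + 30 x - 4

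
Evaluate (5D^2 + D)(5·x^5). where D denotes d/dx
25 x^{3} \left(x + 20\right)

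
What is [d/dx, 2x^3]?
6 x^{2}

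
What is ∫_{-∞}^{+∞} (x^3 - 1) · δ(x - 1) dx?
0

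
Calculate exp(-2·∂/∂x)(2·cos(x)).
2 \cos{\left(x - 2 \right)}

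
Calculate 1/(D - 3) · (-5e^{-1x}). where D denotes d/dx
\frac{5 e^{- x}}{4}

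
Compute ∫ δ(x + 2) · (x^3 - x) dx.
-6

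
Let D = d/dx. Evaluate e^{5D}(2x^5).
2 x^{5} + 50 x^{4} + 500 x^{3} + 2500 x^{2} + 6250 x + 6250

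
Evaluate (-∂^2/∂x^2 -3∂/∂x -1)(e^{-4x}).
- 5 e^{- 4 x}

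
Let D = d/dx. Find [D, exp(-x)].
- e^{- x}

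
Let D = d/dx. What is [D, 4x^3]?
12 x^{2}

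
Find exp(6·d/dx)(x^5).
x^{5} + 30 x^{4} + 360 x^{3} + 2160 x^{2} + 6480 x + 7776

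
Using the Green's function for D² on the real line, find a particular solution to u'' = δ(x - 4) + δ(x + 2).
\frac{|x - 4|}{2} + \frac{|x + 2|}{2}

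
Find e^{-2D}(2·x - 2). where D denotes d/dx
2 x - 6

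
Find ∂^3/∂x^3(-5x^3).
-30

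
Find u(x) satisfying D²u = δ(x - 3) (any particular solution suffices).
\frac{|x - 3|}{2}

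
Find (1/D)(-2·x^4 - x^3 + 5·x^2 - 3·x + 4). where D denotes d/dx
- \frac{2 x^{5}}{5} - \frac{x^{4}}{4} + \frac{5 x^{3}}{3} - \frac{3 x^{2}}{2} + 4 x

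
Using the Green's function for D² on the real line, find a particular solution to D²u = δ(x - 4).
\frac{|x - 4|}{2}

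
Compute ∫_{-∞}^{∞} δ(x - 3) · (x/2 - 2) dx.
- \frac{1}{2}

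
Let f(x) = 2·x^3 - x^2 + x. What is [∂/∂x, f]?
6 x^{2} - 2 x + 1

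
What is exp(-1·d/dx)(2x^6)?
2 x^{6} - 12 x^{5} + 30 x^{4} - 40 x^{3} + 30 x^{2} - 12 x + 2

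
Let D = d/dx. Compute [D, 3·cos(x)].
- 3 \sin{\left(x \right)}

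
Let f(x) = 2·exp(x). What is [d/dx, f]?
2 e^{x}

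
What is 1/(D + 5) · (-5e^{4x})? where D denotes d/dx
- \frac{5 e^{4 x}}{9}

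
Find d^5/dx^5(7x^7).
17640 x^{2}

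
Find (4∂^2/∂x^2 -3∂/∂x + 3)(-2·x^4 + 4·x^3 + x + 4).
- 6 x^{4} + 36 x^{3} - 132 x^{2} + 99 x + 9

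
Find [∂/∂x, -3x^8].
- 24 x^{7}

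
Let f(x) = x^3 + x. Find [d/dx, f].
3 x^{2} + 1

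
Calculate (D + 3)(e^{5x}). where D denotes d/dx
8 e^{5 x}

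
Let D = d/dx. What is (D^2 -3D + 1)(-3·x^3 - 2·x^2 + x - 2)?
- 3 x^{3} + 25 x^{2} - 5 x - 9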